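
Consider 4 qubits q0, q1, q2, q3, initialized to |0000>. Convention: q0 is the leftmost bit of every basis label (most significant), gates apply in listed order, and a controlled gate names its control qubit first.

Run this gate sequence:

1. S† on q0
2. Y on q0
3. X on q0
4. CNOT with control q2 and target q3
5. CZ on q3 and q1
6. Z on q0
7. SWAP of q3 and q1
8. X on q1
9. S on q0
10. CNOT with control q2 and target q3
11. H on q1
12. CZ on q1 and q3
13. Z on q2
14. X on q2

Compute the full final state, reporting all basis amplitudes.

After the circuit, the state carries amplitude sqrt(2)*I/2 on |0010>, -sqrt(2)*I/2 on |0110>, and 0 on every other basis state.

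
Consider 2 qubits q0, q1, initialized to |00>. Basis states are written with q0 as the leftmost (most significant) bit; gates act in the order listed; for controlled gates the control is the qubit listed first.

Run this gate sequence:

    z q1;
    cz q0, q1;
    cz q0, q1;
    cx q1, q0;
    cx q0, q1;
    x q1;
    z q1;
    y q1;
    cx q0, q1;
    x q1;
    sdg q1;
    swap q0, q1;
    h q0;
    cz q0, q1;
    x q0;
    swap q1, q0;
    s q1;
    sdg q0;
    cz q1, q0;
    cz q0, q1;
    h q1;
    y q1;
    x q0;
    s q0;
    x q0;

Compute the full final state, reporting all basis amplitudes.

The resulting statevector has amplitude -1/2 - I/2 on |00>, 1/2 - I/2 on |01>, 0 on |10>, 0 on |11>.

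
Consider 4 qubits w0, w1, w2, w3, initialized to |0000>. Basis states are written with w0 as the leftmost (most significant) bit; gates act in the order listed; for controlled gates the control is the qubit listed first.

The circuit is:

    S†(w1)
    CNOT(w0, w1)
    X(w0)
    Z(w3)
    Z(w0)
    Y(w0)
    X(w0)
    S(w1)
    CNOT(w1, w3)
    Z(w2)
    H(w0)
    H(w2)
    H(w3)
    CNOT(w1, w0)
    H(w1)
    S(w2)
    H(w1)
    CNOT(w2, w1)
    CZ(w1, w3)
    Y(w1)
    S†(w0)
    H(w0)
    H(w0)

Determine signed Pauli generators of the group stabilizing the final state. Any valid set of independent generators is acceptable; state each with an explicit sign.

One valid set of independent stabilizer generators is +YIII, -IXYZ, +IIZX, -IZZI (any independent generating set of the same group is equally correct).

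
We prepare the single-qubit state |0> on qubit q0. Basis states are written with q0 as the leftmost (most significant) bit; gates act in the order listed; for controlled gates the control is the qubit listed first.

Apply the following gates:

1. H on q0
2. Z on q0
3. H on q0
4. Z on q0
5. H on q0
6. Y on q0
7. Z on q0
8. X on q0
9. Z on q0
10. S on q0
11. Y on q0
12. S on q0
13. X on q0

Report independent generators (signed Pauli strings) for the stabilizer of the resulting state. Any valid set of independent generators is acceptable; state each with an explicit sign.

One valid set of independent stabilizer generators is -X (any independent generating set of the same group is equally correct).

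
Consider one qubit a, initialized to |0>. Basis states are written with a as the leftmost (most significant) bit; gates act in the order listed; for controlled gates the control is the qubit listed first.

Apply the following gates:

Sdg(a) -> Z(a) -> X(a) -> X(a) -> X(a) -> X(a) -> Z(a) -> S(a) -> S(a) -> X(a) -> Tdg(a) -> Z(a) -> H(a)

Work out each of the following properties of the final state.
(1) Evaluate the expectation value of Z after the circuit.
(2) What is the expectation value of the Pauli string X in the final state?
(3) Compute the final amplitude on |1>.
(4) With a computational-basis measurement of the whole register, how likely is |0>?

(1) In the final state, Z has expectation 0.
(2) The expectation value of X is -1.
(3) |1> carries amplitude -sqrt(2)*exp(3*I*pi/4)/2 in the final state.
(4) Outcome |0> occurs with probability 1/2.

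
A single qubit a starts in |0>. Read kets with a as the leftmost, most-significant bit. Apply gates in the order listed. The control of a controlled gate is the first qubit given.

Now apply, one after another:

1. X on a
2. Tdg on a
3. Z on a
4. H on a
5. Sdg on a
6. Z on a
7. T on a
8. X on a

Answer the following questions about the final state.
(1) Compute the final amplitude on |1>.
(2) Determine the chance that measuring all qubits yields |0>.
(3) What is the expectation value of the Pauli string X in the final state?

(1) The amplitude on |1> is sqrt(2)*exp(3*I*pi/4)/2.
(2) A full measurement returns |0> with probability 1/2.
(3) The observable X averages to sqrt(2)/2.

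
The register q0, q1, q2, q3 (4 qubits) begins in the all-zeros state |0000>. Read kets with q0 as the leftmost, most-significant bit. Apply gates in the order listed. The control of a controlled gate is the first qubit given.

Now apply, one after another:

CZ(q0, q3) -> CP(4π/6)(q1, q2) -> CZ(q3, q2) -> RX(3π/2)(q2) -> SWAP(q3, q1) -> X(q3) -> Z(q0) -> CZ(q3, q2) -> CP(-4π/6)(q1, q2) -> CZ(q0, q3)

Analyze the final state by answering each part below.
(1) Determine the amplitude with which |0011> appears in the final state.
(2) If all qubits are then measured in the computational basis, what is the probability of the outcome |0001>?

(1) |0011> carries amplitude sqrt(2)*I/2 in the final state.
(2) The probability of measuring |0001> is 1/2.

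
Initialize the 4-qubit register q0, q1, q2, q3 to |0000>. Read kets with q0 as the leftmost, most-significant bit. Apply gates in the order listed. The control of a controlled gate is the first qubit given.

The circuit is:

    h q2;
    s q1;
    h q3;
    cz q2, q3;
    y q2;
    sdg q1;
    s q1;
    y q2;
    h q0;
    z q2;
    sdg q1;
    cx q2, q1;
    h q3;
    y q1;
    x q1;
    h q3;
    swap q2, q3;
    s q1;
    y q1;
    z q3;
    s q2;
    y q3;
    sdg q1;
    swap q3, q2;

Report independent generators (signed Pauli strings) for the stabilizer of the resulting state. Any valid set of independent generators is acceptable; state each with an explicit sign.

One valid set of independent stabilizer generators is +XIII, +IXXZ, -IIZY, +IZZI (any independent generating set of the same group is equally correct).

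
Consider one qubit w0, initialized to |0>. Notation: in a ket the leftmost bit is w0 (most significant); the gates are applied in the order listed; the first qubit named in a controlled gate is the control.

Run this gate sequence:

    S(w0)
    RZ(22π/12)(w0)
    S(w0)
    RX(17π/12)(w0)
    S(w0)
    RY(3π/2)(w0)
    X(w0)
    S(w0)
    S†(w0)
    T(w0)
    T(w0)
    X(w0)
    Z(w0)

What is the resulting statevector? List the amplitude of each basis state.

The resulting statevector has amplitude (-sqrt(6*sqrt(2) + 12)/8 + sqrt(4 - 2*sqrt(2))/8 + sqrt(12 - 6*sqrt(2))/8 + sqrt(2*sqrt(2) + 4)/8)*exp(7*I*pi/12) on |0>, (-sqrt(6*sqrt(2) + 12)/8 - sqrt(2*sqrt(2) + 4)/8 - sqrt(12 - 6*sqrt(2))/8 + sqrt(4 - 2*sqrt(2))/8)*exp(I*pi/12) on |1>.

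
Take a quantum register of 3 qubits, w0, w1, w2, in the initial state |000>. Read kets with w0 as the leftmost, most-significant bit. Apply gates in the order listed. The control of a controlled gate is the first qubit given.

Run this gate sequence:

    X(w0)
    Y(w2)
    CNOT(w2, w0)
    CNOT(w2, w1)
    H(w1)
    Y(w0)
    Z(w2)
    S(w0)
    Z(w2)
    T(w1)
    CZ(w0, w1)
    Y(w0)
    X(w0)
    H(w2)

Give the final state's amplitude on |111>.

|111> carries amplitude exp(I*pi/4)/2 in the final state.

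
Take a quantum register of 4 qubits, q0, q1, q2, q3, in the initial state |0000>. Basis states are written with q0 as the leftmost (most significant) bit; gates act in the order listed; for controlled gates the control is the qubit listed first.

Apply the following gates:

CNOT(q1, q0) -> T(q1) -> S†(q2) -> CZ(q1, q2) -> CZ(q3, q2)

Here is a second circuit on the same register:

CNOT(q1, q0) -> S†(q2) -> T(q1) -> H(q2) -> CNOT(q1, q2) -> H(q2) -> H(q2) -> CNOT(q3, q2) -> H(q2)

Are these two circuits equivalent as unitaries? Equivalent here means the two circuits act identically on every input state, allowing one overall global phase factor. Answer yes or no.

Yes: on every input state the two circuits agree up to one overall phase factor.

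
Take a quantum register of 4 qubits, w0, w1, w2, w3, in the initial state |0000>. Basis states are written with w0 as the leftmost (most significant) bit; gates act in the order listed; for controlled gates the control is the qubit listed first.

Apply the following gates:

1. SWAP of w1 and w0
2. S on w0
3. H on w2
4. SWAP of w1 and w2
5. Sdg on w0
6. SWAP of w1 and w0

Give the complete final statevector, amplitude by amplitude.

After the circuit, the state carries amplitude sqrt(2)/2 on |0000>, sqrt(2)/2 on |1000>, and 0 on every other basis state.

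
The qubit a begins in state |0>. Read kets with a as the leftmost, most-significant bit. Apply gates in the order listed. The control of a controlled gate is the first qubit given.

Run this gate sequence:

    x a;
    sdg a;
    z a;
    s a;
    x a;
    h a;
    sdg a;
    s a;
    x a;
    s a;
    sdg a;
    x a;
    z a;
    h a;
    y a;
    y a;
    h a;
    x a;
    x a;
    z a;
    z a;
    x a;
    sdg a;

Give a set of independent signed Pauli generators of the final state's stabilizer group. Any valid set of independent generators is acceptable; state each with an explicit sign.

The stabilizer group can be generated by +Y, among other valid generating sets.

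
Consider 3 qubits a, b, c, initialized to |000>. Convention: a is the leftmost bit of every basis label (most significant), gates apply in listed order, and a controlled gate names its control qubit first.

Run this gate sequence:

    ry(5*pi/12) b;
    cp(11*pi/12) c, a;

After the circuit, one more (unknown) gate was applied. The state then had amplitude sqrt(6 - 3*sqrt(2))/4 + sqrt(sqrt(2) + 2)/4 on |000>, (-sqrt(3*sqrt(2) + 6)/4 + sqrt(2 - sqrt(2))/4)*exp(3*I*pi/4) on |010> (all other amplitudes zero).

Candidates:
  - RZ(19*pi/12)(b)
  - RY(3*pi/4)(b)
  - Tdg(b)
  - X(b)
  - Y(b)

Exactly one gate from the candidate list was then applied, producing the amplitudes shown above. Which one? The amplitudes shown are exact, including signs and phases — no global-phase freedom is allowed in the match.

The applied gate was Tdg(b).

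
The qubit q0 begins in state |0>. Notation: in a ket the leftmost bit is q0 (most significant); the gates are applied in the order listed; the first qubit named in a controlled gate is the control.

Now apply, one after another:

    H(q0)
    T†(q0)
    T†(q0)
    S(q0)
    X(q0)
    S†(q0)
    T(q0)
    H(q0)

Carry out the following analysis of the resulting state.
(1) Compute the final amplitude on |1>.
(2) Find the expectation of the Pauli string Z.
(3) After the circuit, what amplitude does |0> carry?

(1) The amplitude on |1> is 1/2 + exp(3*I*pi/4)/2.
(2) The expectation value of Z is sqrt(2)/2.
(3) The final state's coefficient on |0> equals 1/2 - exp(3*I*pi/4)/2.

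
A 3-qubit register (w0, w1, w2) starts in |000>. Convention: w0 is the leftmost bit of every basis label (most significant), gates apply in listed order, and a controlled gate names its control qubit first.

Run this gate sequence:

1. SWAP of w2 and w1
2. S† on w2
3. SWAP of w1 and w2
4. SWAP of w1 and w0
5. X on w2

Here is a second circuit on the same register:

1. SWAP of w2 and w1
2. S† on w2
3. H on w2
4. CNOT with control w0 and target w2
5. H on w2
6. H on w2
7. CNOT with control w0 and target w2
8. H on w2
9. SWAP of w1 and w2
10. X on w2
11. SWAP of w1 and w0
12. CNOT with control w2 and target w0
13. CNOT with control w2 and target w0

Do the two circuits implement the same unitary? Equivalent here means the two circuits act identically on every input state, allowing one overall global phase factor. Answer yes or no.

Yes — the two circuits implement the same unitary up to a global phase.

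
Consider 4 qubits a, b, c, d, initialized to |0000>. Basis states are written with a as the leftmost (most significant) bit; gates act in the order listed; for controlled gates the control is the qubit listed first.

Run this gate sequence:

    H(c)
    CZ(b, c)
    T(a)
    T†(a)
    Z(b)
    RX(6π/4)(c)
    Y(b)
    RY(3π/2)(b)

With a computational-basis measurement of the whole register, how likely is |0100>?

The probability of measuring |0100> is 1/4.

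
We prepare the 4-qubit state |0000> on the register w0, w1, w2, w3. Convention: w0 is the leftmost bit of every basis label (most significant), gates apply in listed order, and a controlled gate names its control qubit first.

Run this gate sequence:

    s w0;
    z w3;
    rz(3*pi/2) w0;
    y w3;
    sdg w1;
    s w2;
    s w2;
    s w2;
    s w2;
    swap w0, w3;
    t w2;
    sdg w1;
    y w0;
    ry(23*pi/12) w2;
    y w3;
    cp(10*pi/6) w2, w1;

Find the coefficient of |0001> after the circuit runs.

The amplitude on |0001> is (sqrt(2 - sqrt(2))/4 + sqrt(3*sqrt(2) + 6)/4)*exp(3*I*pi/4). Key observation: gates 6-9 undo each other exactly, leaving only the rest of the circuit to track.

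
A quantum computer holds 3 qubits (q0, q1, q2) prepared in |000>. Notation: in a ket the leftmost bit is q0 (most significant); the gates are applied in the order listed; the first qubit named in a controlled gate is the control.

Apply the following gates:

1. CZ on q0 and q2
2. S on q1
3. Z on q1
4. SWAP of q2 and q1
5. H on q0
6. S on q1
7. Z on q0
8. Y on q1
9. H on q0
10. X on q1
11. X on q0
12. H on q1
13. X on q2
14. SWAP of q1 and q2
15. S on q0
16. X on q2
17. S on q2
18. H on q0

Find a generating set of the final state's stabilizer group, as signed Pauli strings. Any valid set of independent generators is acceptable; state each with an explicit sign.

The stabilizer group can be generated by +XII, +IIY, -IZI, among other valid generating sets.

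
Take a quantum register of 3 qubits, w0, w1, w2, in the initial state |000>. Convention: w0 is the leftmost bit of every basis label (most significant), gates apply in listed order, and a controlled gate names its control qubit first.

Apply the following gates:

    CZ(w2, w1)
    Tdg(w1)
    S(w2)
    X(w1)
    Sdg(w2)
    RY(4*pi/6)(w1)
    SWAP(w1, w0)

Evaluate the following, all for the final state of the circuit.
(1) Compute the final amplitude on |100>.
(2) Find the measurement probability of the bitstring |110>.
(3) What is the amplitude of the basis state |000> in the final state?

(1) |100> carries amplitude 1/2 in the final state.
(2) Outcome |110> occurs with probability 0.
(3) The final state's coefficient on |000> equals -sqrt(3)/2.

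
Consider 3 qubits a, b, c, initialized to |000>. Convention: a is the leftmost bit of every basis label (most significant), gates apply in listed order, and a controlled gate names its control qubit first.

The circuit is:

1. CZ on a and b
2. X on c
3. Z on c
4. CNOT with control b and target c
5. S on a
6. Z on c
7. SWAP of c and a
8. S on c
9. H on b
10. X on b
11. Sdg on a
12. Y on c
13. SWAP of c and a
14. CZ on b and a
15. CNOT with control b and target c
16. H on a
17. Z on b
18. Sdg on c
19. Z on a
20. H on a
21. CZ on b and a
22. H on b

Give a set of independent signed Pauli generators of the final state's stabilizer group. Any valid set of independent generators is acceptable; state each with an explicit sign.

The stabilizer group can be generated by -IXZ, -IZY, +ZII, among other valid generating sets.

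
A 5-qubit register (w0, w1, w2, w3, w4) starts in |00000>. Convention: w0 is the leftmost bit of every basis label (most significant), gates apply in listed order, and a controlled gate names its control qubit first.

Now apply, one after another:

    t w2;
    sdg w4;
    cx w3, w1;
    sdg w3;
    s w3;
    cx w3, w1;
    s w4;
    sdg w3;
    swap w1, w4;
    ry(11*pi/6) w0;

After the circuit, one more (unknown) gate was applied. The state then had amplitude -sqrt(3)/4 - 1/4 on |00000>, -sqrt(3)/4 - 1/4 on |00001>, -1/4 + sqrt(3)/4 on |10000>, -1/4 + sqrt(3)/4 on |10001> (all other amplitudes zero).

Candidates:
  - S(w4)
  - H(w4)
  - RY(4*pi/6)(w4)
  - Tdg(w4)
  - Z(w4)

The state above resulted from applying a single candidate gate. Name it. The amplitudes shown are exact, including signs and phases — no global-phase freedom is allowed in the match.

It was H(w4) that produced the state shown. Key observation: steps 2-7 multiply out to the identity, so the circuit reduces to the remaining gates.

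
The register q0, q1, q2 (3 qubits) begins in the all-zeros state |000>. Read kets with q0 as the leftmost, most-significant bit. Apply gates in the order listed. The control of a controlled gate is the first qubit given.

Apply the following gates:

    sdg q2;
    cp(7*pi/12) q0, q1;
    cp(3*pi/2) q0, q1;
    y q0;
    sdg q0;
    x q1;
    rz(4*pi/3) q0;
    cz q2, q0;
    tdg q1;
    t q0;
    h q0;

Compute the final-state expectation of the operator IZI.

The observable IZI averages to -1.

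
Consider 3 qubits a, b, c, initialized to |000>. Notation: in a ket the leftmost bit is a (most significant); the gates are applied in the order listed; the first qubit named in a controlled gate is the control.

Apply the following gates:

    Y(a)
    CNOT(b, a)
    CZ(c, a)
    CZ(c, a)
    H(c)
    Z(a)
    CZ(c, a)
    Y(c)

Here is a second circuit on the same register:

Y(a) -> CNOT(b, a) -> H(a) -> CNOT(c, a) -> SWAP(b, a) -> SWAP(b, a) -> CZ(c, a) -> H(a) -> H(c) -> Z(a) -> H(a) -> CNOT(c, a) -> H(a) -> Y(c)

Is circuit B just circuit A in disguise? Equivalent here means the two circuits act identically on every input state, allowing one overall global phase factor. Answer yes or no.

No, they are not equivalent — no single phase factor reconciles the two unitaries.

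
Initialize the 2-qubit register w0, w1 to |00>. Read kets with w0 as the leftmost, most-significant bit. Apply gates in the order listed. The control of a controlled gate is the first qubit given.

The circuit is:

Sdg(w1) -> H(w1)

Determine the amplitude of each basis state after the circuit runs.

The resulting statevector has amplitude sqrt(2)/2 on |00>, sqrt(2)/2 on |01>, 0 on |10>, 0 on |11>.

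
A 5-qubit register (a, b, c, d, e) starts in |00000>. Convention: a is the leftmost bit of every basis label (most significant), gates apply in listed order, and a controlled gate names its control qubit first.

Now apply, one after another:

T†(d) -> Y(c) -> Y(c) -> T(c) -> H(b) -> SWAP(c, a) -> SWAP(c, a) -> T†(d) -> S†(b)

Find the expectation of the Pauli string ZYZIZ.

The expectation value of ZYZIZ is -1.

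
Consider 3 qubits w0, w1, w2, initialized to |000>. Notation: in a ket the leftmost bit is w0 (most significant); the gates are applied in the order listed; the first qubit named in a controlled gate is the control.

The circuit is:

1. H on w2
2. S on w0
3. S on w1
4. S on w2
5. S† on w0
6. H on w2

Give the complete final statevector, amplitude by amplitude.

The resulting statevector has amplitude 1/2 + I/2 on |000>, 1/2 - I/2 on |001>, and 0 on every other basis state.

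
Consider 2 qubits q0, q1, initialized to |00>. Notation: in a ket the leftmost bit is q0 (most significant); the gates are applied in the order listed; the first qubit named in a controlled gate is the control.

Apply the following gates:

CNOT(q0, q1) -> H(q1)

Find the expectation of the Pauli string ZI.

In the final state, ZI has expectation 1.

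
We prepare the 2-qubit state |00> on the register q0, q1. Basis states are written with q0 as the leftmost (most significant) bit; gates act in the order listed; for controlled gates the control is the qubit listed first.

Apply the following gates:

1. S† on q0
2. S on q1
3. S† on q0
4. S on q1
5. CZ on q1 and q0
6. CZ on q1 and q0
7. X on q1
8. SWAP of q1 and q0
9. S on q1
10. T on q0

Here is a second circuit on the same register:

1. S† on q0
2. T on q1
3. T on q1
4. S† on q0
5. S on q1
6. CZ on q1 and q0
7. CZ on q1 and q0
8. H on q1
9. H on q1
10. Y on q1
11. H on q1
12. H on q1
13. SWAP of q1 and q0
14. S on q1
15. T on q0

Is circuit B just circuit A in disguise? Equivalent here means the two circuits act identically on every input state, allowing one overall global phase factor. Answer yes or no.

No — the two circuits implement different unitaries, even allowing a global phase.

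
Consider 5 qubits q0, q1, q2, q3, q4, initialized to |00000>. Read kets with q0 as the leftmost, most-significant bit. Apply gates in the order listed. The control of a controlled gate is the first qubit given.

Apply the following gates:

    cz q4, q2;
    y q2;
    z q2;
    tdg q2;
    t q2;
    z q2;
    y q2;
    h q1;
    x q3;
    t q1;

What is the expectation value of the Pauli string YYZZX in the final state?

The expectation value of YYZZX is 0.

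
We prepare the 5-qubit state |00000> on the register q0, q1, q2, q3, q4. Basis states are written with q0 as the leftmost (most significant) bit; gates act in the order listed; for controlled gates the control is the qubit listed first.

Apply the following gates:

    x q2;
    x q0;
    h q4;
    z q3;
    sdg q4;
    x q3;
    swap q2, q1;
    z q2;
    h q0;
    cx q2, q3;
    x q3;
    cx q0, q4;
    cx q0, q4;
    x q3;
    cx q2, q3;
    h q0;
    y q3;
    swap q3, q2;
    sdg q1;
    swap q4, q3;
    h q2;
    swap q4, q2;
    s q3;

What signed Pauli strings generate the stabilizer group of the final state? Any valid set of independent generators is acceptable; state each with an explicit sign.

The final state is stabilized by the group generated by +IIIXI, +IIIIX, -ZIIII, -IZIII, +IIZII; other independent generating sets are equally valid. Key observation: the block from step 9 through step 16 cancels to the identity and can be dropped.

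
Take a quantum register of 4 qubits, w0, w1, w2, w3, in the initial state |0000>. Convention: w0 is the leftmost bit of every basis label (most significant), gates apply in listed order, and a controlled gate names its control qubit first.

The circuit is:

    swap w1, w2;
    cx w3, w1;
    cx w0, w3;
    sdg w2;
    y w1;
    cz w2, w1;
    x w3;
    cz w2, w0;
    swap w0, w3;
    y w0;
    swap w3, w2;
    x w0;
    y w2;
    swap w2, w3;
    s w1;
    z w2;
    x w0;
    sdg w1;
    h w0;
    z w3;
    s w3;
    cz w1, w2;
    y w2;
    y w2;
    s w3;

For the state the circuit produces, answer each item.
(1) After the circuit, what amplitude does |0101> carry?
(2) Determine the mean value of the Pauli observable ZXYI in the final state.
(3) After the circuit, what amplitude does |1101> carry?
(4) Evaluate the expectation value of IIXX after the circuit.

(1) |0101> carries amplitude sqrt(2)*I/2 in the final state.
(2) The observable ZXYI averages to 0.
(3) The amplitude on |1101> is sqrt(2)*I/2.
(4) In the final state, IIXX has expectation 0.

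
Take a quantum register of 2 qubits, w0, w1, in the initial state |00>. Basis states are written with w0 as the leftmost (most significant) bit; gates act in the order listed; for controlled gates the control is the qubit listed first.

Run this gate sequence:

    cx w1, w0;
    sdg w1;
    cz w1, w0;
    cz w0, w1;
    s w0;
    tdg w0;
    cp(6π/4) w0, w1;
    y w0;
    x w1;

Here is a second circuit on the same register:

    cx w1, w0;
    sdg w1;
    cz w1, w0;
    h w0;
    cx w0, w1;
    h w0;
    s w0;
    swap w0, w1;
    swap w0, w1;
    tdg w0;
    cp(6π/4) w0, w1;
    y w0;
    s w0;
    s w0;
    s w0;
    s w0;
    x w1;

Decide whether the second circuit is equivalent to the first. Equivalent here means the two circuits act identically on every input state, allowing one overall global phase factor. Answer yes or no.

No, they are not equivalent — no single phase factor reconciles the two unitaries.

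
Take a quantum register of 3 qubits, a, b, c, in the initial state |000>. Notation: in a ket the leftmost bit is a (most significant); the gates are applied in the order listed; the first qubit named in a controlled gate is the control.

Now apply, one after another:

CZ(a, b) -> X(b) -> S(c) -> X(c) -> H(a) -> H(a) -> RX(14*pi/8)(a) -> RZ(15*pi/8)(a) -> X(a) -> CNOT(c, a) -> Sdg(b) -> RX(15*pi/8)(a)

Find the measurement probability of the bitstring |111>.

A full measurement returns |111> with probability 5/8 - sqrt(2*sqrt(2) + 4)/8.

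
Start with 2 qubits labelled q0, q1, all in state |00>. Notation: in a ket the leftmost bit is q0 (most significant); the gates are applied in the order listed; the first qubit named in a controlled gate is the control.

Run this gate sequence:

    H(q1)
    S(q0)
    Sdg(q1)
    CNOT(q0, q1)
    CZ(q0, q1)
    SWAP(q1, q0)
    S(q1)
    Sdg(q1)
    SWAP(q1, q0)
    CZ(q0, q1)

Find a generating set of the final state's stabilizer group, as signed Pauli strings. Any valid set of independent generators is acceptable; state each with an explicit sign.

The final state is stabilized by the group generated by -IY, +ZI; other independent generating sets are equally valid. Key observation: the block from step 5 through step 10 cancels to the identity and can be dropped.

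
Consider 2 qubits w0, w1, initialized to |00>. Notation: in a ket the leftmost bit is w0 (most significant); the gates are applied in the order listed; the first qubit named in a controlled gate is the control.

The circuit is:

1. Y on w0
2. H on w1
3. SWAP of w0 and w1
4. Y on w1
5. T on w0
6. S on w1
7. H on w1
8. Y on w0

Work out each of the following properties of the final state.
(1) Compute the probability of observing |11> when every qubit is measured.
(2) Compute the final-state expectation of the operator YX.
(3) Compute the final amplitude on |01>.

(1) A full measurement returns |11> with probability 1/4.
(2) The observable YX averages to sqrt(2)/2.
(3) |01> carries amplitude -exp(3*I*pi/4)/2 in the final state.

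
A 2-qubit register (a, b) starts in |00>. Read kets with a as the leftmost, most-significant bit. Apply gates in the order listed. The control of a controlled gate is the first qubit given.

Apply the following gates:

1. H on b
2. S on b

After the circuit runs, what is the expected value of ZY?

The expectation value of ZY is 1.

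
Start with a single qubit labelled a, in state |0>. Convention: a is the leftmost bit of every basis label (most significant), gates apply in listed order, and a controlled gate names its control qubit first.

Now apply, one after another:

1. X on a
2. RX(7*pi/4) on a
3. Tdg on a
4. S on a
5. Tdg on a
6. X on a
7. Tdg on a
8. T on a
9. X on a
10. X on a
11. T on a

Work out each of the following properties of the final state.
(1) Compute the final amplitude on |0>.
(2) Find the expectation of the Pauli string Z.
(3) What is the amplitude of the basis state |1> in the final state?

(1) The final state's coefficient on |0> equals -sqrt(sqrt(2) + 2)/2. Key observation: gates 6-9 undo each other exactly, leaving only the rest of the circuit to track.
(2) The observable Z averages to sqrt(2)/2.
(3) |1> carries amplitude -sqrt(2 - sqrt(2))*exp(3*I*pi/4)/2 in the final state.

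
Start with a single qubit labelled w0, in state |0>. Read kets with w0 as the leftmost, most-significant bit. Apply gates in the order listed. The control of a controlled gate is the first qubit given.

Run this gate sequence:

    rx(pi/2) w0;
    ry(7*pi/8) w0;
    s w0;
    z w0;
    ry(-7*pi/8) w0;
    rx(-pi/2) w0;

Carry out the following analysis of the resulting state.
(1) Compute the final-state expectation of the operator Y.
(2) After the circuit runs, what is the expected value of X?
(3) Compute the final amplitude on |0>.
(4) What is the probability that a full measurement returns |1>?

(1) The observable Y averages to -sqrt(2 - sqrt(2))/2.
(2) In the final state, X has expectation sqrt(sqrt(2) + 2)/2.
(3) |0> carries amplitude 1/2 - I/2 in the final state.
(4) A full measurement returns |1> with probability 1/2.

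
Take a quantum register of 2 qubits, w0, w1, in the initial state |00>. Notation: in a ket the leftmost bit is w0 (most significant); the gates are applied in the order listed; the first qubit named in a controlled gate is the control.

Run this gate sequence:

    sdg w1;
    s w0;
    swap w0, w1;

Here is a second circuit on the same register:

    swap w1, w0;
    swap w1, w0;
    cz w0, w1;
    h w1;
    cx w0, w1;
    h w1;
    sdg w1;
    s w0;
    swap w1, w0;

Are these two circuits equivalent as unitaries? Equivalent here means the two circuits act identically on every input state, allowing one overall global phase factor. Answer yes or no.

Yes, they are equivalent — the unitaries differ by at most a global phase.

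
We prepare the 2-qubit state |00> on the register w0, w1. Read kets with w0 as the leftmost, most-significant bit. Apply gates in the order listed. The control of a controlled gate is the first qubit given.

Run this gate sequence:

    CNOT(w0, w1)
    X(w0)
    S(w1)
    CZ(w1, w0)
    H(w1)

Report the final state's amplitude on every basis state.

After the circuit, the state carries amplitude 0 on |00>, 0 on |01>, sqrt(2)/2 on |10>, sqrt(2)/2 on |11>.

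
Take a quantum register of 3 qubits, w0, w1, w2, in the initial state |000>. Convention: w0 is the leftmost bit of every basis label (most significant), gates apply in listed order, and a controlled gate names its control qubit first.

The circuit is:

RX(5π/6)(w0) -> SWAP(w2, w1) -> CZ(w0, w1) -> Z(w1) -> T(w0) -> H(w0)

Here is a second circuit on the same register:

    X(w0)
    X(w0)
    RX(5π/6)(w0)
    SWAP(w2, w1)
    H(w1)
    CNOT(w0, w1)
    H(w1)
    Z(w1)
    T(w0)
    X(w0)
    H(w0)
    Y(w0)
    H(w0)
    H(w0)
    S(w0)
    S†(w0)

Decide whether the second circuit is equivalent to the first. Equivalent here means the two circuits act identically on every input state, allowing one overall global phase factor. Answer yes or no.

No, they are not equivalent — no single phase factor reconciles the two unitaries.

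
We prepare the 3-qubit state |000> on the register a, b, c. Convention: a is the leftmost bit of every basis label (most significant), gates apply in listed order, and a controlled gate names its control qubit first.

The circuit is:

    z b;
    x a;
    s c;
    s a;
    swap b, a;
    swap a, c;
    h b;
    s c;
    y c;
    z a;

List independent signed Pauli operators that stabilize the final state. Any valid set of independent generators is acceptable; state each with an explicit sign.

One valid set of independent stabilizer generators is -IXI, +ZII, -IIZ (any independent generating set of the same group is equally correct).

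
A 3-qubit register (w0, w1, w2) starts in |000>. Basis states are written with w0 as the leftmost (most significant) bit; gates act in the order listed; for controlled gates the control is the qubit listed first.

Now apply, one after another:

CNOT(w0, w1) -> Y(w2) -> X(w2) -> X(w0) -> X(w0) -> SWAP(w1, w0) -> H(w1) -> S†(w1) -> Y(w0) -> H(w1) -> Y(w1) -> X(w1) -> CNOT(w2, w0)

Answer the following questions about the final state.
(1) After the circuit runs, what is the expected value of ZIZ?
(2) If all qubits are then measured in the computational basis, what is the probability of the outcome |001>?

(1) In the final state, ZIZ has expectation -1. Key observation: gates 4-5 undo each other exactly, leaving only the rest of the circuit to track.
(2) Outcome |001> occurs with probability 0.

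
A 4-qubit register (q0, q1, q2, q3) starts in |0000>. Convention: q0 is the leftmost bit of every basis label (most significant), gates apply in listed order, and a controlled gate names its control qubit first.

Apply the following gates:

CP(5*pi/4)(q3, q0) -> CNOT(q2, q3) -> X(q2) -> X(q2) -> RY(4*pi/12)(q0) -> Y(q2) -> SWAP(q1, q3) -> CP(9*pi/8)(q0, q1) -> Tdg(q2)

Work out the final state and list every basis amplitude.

After the circuit, the state carries amplitude sqrt(3)*exp(I*pi/4)/2 on |0010>, exp(I*pi/4)/2 on |1010>, and 0 on every other basis state. Key observation: the block from step 3 through step 4 cancels to the identity and can be dropped.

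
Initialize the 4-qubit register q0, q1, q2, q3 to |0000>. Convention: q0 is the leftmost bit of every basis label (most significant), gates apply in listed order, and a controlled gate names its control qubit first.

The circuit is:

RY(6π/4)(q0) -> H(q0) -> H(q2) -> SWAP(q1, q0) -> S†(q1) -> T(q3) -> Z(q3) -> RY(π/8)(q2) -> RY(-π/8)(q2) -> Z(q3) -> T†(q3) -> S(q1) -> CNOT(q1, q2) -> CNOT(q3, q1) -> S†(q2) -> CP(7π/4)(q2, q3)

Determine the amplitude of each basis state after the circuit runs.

The resulting statevector has amplitude -sqrt(2)/2 on |0100>, sqrt(2)*I/2 on |0110>, and 0 on every other basis state. Key observation: the block from step 5 through step 12 cancels to the identity and can be dropped.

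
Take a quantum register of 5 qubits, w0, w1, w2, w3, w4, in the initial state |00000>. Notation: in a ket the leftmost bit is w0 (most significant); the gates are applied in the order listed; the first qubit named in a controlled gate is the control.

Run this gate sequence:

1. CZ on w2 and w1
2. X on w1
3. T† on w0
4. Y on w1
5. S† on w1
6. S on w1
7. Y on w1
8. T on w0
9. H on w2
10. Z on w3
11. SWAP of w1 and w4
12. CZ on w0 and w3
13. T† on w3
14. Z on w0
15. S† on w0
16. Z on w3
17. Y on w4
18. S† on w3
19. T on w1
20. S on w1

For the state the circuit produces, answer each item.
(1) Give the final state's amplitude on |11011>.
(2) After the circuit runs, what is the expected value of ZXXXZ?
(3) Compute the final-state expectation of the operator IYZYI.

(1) |11011> carries amplitude 0 in the final state.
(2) In the final state, ZXXXZ has expectation 0.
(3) The observable IYZYI averages to 0.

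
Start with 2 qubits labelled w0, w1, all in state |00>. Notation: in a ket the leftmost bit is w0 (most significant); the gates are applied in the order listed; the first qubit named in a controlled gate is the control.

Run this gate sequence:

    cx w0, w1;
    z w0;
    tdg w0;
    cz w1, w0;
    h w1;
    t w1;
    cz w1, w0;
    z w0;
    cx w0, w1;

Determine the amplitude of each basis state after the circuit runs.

After the circuit, the state carries amplitude sqrt(2)/2 on |00>, sqrt(2)*exp(I*pi/4)/2 on |01>, 0 on |10>, 0 on |11>.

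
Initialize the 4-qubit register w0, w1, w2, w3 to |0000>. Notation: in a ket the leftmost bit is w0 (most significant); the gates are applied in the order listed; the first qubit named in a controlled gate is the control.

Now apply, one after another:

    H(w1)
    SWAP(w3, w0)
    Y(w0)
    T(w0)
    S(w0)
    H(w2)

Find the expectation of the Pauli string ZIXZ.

The observable ZIXZ averages to -1.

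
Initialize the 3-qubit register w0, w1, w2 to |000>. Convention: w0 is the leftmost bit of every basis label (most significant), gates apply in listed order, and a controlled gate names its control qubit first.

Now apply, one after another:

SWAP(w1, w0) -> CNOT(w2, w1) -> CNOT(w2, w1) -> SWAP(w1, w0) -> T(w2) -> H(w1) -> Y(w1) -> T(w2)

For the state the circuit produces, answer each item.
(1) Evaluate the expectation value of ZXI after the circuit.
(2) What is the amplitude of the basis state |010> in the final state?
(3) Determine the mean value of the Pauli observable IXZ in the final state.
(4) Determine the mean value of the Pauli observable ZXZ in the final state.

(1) The observable ZXI averages to -1. Key observation: gates 1-4 undo each other exactly, leaving only the rest of the circuit to track.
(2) The final state's coefficient on |010> equals sqrt(2)*I/2.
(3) In the final state, IXZ has expectation -1.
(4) The observable ZXZ averages to -1.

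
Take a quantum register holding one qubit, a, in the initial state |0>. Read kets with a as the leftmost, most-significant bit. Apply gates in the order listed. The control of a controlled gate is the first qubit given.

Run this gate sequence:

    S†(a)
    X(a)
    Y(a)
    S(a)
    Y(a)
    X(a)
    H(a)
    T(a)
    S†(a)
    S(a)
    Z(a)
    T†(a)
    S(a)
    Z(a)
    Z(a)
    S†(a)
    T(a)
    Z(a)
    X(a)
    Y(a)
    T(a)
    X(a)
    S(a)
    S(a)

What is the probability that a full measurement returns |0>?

Outcome |0> occurs with probability 1/2. Key observation: the block from step 11 through step 18 cancels to the identity and can be dropped.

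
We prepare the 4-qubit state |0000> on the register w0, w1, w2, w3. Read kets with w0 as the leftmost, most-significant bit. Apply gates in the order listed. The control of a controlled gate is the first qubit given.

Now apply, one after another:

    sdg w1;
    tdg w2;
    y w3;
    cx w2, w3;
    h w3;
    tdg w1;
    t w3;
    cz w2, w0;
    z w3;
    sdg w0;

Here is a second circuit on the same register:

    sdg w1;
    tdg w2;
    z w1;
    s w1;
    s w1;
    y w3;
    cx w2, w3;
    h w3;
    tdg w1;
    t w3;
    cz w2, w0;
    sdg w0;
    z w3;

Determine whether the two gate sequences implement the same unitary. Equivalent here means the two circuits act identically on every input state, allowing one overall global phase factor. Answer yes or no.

Yes: on every input state the two circuits agree up to one overall phase factor.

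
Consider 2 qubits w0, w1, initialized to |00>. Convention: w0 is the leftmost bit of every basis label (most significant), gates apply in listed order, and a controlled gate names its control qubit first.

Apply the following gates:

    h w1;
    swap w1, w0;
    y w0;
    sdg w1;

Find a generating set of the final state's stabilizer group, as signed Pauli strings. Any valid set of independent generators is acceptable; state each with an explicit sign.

One valid set of independent stabilizer generators is -XI, +IZ (any independent generating set of the same group is equally correct).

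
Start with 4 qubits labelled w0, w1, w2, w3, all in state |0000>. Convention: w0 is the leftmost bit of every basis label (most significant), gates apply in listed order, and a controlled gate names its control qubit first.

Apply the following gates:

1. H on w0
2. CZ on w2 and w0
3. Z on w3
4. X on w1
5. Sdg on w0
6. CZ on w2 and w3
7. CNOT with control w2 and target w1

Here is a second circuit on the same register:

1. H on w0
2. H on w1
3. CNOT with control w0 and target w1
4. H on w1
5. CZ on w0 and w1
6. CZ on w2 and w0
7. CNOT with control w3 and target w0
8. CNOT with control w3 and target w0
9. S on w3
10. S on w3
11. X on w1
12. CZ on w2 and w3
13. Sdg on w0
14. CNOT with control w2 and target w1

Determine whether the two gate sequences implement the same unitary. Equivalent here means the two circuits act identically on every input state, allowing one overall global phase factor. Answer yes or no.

Yes: on every input state the two circuits agree up to one overall phase factor.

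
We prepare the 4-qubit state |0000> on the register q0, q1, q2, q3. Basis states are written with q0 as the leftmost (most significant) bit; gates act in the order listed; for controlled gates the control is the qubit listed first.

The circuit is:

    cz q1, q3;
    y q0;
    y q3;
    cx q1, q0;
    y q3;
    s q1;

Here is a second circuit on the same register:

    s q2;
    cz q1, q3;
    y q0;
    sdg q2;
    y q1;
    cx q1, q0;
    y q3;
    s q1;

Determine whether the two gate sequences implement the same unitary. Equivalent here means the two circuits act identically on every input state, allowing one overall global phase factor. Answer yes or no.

No — the two circuits implement different unitaries, even allowing a global phase.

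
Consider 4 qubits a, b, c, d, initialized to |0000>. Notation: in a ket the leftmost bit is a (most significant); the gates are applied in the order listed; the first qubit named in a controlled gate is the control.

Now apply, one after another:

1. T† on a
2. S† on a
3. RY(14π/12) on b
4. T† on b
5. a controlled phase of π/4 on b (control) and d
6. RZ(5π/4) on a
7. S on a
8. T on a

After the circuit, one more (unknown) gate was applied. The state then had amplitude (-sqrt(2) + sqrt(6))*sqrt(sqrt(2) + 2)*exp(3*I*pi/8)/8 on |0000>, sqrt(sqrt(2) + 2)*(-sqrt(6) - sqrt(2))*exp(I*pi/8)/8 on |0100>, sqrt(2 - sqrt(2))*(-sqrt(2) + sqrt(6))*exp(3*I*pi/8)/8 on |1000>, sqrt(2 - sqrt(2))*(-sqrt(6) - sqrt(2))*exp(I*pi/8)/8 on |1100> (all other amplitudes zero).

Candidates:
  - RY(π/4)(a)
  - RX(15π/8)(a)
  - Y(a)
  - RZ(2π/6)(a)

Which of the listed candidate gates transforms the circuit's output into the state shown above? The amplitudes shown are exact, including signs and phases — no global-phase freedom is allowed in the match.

It was RY(π/4)(a) that produced the state shown.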